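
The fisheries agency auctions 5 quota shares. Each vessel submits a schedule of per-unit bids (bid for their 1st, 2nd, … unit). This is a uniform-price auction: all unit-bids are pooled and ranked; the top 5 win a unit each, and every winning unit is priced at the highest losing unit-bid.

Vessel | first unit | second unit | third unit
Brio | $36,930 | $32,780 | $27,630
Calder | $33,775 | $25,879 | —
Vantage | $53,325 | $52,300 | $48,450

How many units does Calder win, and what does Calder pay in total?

Pooled unit-bids ranked (top 5): 53,325 (Vantage-1), 52,300 (Vantage-2), 48,450 (Vantage-3), 36,930 (Brio-1), 33,775 (Calder-1)
First bid not allocated: $32,780.
Calder wins 1 unit(s) at $32,780 each.

Calder: 1 unit, pays $32,780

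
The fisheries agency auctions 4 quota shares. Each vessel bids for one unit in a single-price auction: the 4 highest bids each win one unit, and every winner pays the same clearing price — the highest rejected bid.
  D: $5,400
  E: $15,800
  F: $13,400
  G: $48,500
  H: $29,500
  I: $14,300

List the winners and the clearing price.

Ordering the bids: 48,500 (G), 29,500 (H), 15,800 (E), 14,300 (I), 13,400 (F), 5,400 (D)
The 4 highest are G, H, E, I.
Clearing price = highest rejected bid = $13,400.

G, H, E, I; each pays $13,400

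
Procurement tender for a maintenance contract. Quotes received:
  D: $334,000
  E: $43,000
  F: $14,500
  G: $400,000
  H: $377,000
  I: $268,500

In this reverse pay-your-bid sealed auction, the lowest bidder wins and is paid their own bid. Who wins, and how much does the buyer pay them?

Rule: the lowest bidder wins and is paid their own bid.
Sorting bids: 14,500 (F) < 43,000 (E) < 268,500 (I) < 334,000 (D) < 377,000 (H) < 400,000 (G)
First-price: F is paid what they bid, $14,500.

F is paid $14,500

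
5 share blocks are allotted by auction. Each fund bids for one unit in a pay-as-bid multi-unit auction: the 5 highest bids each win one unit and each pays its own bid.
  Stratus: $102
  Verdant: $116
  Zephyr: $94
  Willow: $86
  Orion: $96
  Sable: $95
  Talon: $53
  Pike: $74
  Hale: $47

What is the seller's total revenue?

Total revenue: $503

Bids ranked high→low: 116 (Verdant), 102 (Stratus), 96 (Orion), 95 (Sable), 94 (Zephyr), 86 (Willow), 74 (Pike), …
The 5 highest are Verdant, Stratus, Orion, Sable, Zephyr.
Total revenue = 116 + 102 + 96 + 95 + 94 = $503.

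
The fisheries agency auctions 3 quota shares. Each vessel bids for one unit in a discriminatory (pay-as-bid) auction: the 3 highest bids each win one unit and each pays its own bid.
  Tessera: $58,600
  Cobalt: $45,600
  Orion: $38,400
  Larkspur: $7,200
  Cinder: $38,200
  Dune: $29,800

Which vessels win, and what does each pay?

Sorting: 58,600 (Tessera), 45,600 (Cobalt), 38,400 (Orion), 38,200 (Cinder), 29,800 (Dune), …
Winners (3 units): Tessera, Cobalt, Orion.
Each winner pays its own bid: Tessera $58,600, Cobalt $45,600, Orion $38,400.

Tessera $58,600, Cobalt $45,600, Orion $38,400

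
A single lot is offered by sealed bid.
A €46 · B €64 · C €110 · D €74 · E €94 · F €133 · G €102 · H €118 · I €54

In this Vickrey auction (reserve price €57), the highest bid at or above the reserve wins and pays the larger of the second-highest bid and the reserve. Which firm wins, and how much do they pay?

Bids in order: 133 (F) > 118 (H) > 110 (C) > 102 (G) > 94 (E) > 74 (D) > …
F has the top bid at or above the reserve (€133).
max(second-highest €118, reserve €57) = €118; the reserve does not bind.

F pays €118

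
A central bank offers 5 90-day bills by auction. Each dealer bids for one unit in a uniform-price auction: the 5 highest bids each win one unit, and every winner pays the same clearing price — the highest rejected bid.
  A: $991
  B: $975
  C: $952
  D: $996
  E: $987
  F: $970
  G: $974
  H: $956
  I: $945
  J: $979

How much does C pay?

Bids ranked high→low: 996 (D), 991 (A), 987 (E), 979 (J), 975 (B), 974 (G), 970 (F), …
The 5 highest are D, A, E, J, B.
Highest unsuccessful bid: $974 → clearing price.
C does not win → pays $0.

C pays $0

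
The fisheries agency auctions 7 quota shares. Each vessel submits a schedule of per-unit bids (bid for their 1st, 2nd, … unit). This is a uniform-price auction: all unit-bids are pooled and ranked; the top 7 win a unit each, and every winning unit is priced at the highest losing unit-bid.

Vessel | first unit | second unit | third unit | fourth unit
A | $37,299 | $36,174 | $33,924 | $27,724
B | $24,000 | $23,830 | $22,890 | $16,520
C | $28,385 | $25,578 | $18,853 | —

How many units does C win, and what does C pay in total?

Merging the schedules and taking the best 7: 37,299 (A-1), 36,174 (A-2), 33,924 (A-3), 28,385 (C-1), 27,724 (A-4), 25,578 (C-2), 24,000 (B-1)
Highest rejected unit-bid = $23,830.
C wins 2 unit(s) at $23,830 each.

C: 2 units, pays $47,660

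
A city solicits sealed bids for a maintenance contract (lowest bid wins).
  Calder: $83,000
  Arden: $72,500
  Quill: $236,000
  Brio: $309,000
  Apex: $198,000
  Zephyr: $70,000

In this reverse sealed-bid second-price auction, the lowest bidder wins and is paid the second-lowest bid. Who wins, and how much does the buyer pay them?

Zephyr is paid $72,500

Bids ranked: 70,000 (Zephyr) < 72,500 (Arden) < 83,000 (Calder) < 198,000 (Apex) < 236,000 (Quill) < 309,000 (Brio)
Zephyr wins with the lowest bid; price is set by the runner-up at $72,500.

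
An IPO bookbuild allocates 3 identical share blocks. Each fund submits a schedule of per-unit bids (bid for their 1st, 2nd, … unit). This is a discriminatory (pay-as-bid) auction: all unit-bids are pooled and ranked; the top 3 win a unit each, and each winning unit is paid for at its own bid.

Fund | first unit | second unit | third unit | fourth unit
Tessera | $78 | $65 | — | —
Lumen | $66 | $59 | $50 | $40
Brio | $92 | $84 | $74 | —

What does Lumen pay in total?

Lumen pays $0

Pooled unit-bids ranked (top 3): 92 (Brio-1), 84 (Brio-2), 78 (Tessera-1)
Next rejected bid: $74 (not a price — pay-as-bid).
Lumen wins no units.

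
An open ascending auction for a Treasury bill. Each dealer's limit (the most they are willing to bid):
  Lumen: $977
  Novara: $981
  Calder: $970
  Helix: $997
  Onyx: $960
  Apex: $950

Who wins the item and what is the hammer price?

Helix wins at $981

Limits ranked: 997 (Helix) > 981 (Novara) > 977 (Lumen) > 970 (Calder) > 960 (Onyx) > 950 (Apex)
Bidding ends when Novara exits at $981; Helix takes it.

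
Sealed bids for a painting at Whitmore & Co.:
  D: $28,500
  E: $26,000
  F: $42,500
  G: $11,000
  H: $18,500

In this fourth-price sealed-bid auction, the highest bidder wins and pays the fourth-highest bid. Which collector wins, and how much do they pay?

F pays $18,500

Bids in order: 42,500 (F) > 28,500 (D) > 26,000 (E) > 18,500 (H) > 11,000 (G)
F is highest; pays the fourth-highest bid, $18,500.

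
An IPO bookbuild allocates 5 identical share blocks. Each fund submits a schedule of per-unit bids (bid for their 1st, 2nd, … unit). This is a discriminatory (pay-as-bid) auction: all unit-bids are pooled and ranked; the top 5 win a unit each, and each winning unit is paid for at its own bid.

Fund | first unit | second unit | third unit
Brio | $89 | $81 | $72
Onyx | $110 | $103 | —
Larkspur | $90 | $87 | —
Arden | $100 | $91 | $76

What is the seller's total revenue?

Pooled unit-bids ranked (top 5): 110 (Onyx-1), 103 (Onyx-2), 100 (Arden-1), 91 (Arden-2), 90 (Larkspur-1)
Next rejected bid: $89 (not a price — pay-as-bid).
Each winning unit pays its own bid.
Revenue = 110 + 103 + 100 + 91 + 90 = $494.

Total revenue: $494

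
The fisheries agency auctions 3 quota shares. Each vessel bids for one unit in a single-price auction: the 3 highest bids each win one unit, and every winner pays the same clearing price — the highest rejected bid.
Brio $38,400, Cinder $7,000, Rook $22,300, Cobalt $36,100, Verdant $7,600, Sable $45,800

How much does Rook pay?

Rook pays $0

Sorting: 45,800 (Sable), 38,400 (Brio), 36,100 (Cobalt), 22,300 (Rook), 7,600 (Verdant), …
The 3 highest are Sable, Brio, Cobalt.
Highest unsuccessful bid: $22,300 → clearing price.
Rook does not win → pays $0.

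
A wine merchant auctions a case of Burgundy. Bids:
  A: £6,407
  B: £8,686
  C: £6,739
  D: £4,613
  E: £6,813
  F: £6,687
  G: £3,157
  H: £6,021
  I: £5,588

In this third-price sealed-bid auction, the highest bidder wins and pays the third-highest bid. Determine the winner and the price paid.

Bids ranked: 8,686 (B) > 6,813 (E) > 6,739 (C) > 6,687 (F) > 6,407 (A) > 6,021 (H) > …
B is highest; pays the third-highest bid, £6,739.

B pays £6,739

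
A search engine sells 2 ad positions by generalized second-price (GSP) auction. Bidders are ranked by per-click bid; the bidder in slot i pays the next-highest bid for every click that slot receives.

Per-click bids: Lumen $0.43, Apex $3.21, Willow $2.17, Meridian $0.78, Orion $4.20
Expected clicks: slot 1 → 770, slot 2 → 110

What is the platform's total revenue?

Total revenue: $2710.40

Ranked by bid: $4.20 (Orion) > $3.21 (Apex) > $2.17 (Willow) > …
Slot 1: Orion pays $3.21 × 770 = $2471.70
Slot 2: Apex pays $2.17 × 110 = $238.70
Total = $2710.40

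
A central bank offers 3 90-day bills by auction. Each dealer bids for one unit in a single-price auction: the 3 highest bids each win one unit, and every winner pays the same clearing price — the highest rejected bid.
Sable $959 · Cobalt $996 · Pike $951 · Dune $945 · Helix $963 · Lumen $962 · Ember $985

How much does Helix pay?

Helix pays $962

Ordering the bids: 996 (Cobalt), 985 (Ember), 963 (Helix), 962 (Lumen), 959 (Sable), …
Winners (3 units): Cobalt, Ember, Helix.
First losing bid is Lumen's $962, which sets the uniform price.
Helix wins → pays $962.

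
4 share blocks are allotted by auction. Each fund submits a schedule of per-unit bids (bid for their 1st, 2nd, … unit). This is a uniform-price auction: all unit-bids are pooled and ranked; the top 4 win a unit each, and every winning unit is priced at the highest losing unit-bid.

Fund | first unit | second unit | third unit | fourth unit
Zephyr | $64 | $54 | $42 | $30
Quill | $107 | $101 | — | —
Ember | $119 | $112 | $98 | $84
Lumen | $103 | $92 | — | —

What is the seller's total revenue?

Total revenue: $404

Pooled unit-bids ranked (top 4): 119 (Ember-1), 112 (Ember-2), 107 (Quill-1), 103 (Lumen-1)
Highest rejected unit-bid = $101.
Allocation: Ember 2, Lumen 1, Quill 1. Every unit priced at $101.
Revenue = 4 × 101 = $404.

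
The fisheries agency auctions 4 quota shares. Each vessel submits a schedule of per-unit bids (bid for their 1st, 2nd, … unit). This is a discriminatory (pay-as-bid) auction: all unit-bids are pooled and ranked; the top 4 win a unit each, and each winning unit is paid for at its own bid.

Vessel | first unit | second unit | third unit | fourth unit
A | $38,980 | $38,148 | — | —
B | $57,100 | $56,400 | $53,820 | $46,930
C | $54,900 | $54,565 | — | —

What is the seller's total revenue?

Merging the schedules and taking the best 4: 57,100 (B-1), 56,400 (B-2), 54,900 (C-1), 54,565 (C-2)
Next rejected bid: $53,820 (not a price — pay-as-bid).
Each winning unit pays its own bid.
Revenue = 57,100 + 56,400 + 54,900 + 54,565 = $222,965.

Total revenue: $222,965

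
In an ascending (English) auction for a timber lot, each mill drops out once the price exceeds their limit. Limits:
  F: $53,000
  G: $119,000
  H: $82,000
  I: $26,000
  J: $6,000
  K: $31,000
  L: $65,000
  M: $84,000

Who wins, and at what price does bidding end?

G wins at $84,000

Open ascending-bid auction: the price rises until one bidder remains; the winner pays the price at which the last rival dropped out.
Sorting limits: 119,000 (G) > 84,000 (M) > 82,000 (H) > 65,000 (L) > 53,000 (F) > 31,000 (K) > …
Bidding ends when M exits at $84,000; G takes it.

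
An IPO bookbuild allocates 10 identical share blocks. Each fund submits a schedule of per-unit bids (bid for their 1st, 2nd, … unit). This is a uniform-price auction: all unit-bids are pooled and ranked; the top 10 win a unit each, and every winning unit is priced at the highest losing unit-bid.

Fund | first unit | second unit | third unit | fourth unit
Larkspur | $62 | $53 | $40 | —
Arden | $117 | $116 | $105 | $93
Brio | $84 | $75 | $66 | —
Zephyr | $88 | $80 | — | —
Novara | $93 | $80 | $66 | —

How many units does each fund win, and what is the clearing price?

Merging the schedules and taking the best 10: 117 (Arden-1), 116 (Arden-2), 105 (Arden-3), 93 (Arden-4), 93 (Novara-1), 88 (Zephyr-1), 84 (Brio-1), 80 (Zephyr-2), 80 (Novara-2), 75 (Brio-2)
First bid not allocated: $66.
Allocation: Arden 4, Brio 2, Novara 2, Zephyr 2.

Arden 4, Brio 2, Novara 2, Zephyr 2; clearing price $66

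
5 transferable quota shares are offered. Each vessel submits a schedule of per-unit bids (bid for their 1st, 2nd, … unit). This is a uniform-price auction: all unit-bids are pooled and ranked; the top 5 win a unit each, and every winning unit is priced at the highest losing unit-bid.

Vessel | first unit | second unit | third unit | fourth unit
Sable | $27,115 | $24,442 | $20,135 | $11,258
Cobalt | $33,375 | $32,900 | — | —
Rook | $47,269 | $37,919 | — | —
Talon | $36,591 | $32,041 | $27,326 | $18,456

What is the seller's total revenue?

Pooled unit-bids ranked (top 5): 47,269 (Rook-1), 37,919 (Rook-2), 36,591 (Talon-1), 33,375 (Cobalt-1), 32,900 (Cobalt-2)
Highest rejected unit-bid = $32,041.
Allocation: Cobalt 2, Rook 2, Talon 1. Every unit priced at $32,041.
Revenue = 5 × 32,041 = $160,205.

Total revenue: $160,205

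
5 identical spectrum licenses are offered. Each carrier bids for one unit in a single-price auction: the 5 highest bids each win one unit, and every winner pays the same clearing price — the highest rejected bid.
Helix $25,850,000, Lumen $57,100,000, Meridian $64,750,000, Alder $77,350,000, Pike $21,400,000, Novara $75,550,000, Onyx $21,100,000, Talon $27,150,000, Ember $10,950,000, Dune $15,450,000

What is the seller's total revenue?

Ordering the bids: 77,350,000 (Alder), 75,550,000 (Novara), 64,750,000 (Meridian), 57,100,000 (Lumen), 27,150,000 (Talon), 25,850,000 (Helix), 21,400,000 (Pike), …
The 5 highest are Alder, Novara, Meridian, Lumen, Talon.
Clearing price = highest rejected bid = $25,850,000.
Total revenue = 5 × $25,850,000 = $129,250,000.

Total revenue: $129,250,000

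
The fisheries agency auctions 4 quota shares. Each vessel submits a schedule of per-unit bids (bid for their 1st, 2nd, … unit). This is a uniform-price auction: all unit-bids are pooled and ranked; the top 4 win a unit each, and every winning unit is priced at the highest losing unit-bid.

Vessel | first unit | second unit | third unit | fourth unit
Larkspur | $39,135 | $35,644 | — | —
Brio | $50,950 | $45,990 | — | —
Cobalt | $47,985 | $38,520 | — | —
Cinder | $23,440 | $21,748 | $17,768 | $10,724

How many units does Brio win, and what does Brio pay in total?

Merging the schedules and taking the best 4: 50,950 (Brio-1), 47,985 (Cobalt-1), 45,990 (Brio-2), 39,135 (Larkspur-1)
First bid not allocated: $38,520.
Brio wins 2 unit(s) at $38,520 each.

Brio: 2 units, pays $77,040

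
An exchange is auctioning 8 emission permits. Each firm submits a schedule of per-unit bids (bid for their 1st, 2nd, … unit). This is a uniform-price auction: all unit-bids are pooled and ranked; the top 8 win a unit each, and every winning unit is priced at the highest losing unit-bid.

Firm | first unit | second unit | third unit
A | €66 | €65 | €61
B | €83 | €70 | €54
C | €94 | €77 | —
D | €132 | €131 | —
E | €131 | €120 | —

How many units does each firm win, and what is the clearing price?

B 2, C 2, D 2, E 2; clearing price €66

Pooled unit-bids ranked (top 8): 132 (D-1), 131 (D-2), 131 (E-1), 120 (E-2), 94 (C-1), 83 (B-1), 77 (C-2), 70 (B-2)
The (k+1)-th unit-bid is €66.
Allocation: B 2, C 2, D 2, E 2.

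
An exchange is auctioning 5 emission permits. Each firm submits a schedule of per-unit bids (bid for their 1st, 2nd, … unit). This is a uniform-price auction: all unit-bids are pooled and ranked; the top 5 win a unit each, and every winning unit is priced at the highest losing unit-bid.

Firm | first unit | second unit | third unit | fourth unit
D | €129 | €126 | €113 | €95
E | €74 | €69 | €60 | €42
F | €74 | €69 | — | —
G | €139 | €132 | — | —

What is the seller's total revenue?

Total revenue: €475

All unit-bids, highest first — top 5: 139 (G-1), 132 (G-2), 129 (D-1), 126 (D-2), 113 (D-3)
The (k+1)-th unit-bid is €95.
Allocation: D 3, G 2. Every unit priced at €95.
Revenue = 5 × 95 = €475.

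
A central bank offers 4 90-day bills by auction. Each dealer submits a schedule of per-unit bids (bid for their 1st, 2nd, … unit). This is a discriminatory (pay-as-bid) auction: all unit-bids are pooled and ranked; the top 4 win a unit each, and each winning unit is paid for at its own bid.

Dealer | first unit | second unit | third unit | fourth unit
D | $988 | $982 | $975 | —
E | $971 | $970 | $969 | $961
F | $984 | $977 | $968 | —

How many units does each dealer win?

D 2, F 2

All unit-bids, highest first — top 4: 988 (D-1), 984 (F-1), 982 (D-2), 977 (F-2)
Next rejected bid: $975 (not a price — pay-as-bid).
Allocation: D 2, F 2.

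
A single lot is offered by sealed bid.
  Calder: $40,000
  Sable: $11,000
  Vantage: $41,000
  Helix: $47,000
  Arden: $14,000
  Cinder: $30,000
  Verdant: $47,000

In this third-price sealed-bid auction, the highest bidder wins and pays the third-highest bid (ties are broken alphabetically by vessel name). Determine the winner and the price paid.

Bids ranked: 47,000 (Helix) > 47,000 (Verdant) > 41,000 (Vantage) > 40,000 (Calder) > 30,000 (Cinder) > 14,000 (Arden) > …
Tie at $47,000 → Helix wins by tie-break.
Helix is highest; pays the third-highest bid, $41,000.

Helix pays $41,000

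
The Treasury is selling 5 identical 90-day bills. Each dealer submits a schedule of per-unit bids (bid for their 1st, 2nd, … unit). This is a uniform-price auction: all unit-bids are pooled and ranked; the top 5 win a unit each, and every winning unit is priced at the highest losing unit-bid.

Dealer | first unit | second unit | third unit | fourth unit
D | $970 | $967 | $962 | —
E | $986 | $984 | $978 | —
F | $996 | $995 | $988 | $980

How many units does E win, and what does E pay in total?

E: 2 units, pays $1,960

Merging the schedules and taking the best 5: 996 (F-1), 995 (F-2), 988 (F-3), 986 (E-1), 984 (E-2)
Highest rejected unit-bid = $980.
E wins 2 unit(s) at $980 each.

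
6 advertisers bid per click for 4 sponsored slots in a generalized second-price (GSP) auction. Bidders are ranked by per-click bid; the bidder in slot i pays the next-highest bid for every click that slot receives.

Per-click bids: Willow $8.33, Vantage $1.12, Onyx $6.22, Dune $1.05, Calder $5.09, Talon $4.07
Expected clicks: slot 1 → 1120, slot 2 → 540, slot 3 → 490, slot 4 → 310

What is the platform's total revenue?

Ranked by bid: $8.33 (Willow) > $6.22 (Onyx) > $5.09 (Calder) > $4.07 (Talon) > $1.12 (Vantage) > …
Slot 1: Willow pays $6.22 × 1120 = $6966.40
Slot 2: Onyx pays $5.09 × 540 = $2748.60
Slot 3: Calder pays $4.07 × 490 = $1994.30
Slot 4: Talon pays $1.12 × 310 = $347.20
Total = $12056.50

Total revenue: $12056.50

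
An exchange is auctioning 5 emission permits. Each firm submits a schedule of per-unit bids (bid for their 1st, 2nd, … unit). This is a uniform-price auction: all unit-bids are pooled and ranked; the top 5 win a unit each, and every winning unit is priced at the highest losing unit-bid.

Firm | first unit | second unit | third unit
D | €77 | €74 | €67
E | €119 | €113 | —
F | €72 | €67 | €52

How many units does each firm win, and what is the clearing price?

D 2, E 2, F 1; clearing price €67

All unit-bids, highest first — top 5: 119 (E-1), 113 (E-2), 77 (D-1), 74 (D-2), 72 (F-1)
First bid not allocated: €67.
Allocation: D 2, E 2, F 1.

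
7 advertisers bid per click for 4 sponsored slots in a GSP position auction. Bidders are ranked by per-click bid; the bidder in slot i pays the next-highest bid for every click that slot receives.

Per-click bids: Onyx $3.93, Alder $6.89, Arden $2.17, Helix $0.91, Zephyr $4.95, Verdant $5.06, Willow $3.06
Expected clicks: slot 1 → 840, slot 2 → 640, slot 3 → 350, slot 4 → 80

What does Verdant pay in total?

Verdant pays $3168.00

Per-click bids in order: $6.89 (Alder) > $5.06 (Verdant) > $4.95 (Zephyr) > $3.93 (Onyx) > $3.06 (Willow) > …
Verdant holds slot 2 → pays next bid $4.95 × 640 clicks = $3168.00.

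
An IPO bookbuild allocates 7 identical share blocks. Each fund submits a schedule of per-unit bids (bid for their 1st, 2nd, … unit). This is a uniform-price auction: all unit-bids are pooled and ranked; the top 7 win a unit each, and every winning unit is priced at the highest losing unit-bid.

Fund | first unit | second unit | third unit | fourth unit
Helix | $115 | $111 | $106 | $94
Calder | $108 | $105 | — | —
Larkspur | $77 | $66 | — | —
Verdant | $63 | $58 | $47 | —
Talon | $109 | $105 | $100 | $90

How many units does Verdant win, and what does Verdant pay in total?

Merging the schedules and taking the best 7: 115 (Helix-1), 111 (Helix-2), 109 (Talon-1), 108 (Calder-1), 106 (Helix-3), 105 (Calder-2), 105 (Talon-2)
Highest rejected unit-bid = $100.
Verdant wins 0 unit(s) at $100 each.

Verdant: 0 units, pays $0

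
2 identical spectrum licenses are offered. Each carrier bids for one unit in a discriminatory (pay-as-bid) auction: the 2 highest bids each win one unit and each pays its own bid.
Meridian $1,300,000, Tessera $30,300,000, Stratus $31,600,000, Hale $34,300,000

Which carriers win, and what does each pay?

Sorting: 34,300,000 (Hale), 31,600,000 (Stratus), 30,300,000 (Tessera), 1,300,000 (Meridian)
The 2 highest are Hale, Stratus.
Each winner pays its own bid: Hale $34,300,000, Stratus $31,600,000.

Hale $34,300,000, Stratus $31,600,000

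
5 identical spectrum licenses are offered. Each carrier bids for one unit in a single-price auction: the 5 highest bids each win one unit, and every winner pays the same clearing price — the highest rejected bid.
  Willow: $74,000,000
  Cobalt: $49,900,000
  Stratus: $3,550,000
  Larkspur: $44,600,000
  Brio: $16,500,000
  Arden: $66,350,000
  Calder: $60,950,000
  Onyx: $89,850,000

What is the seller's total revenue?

Ordering the bids: 89,850,000 (Onyx), 74,000,000 (Willow), 66,350,000 (Arden), 60,950,000 (Calder), 49,900,000 (Cobalt), 44,600,000 (Larkspur), 16,500,000 (Brio), …
Top 5: Onyx, Willow, Arden, Calder, Cobalt.
First losing bid is Larkspur's $44,600,000, which sets the uniform price.
Total revenue = 5 × $44,600,000 = $223,000,000.

Total revenue: $223,000,000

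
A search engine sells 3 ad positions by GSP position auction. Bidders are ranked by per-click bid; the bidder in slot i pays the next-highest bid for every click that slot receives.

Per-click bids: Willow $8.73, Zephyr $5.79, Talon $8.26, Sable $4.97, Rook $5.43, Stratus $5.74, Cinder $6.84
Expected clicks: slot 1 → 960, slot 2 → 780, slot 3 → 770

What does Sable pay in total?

Sorting advertisers: $8.73 (Willow) > $8.26 (Talon) > $6.84 (Cinder) > $5.79 (Zephyr) > …
Sable ranks below slot 3 → no slot, pays nothing.

Sable pays $0.00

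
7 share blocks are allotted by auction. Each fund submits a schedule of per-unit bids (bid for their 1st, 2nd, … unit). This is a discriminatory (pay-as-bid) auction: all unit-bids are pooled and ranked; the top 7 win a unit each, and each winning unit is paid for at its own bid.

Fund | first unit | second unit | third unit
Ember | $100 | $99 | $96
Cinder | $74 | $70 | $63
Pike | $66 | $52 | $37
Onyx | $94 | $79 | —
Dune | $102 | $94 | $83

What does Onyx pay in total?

All unit-bids, highest first — top 7: 102 (Dune-1), 100 (Ember-1), 99 (Ember-2), 96 (Ember-3), 94 (Onyx-1), 94 (Dune-2), 83 (Dune-3)
Next rejected bid: $79 (not a price — pay-as-bid).
Onyx's winning unit-bids: 94 = $94.

Onyx pays $94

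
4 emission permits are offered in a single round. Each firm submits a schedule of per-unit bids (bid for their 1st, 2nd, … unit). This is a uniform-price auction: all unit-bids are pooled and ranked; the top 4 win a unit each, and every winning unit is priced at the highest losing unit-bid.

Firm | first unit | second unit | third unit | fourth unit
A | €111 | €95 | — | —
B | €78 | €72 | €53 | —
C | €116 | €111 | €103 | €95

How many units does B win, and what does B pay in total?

B: 0 units, pays €0

Pooled unit-bids ranked (top 4): 116 (C-1), 111 (A-1), 111 (C-2), 103 (C-3)
First bid not allocated: €95.
B wins 0 unit(s) at €95 each.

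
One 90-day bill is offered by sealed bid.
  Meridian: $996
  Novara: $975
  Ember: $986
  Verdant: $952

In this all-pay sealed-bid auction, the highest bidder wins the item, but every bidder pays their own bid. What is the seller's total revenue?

Total revenue: $3,909

Sorting bids: 996 (Meridian) > 986 (Ember) > 975 (Novara) > 952 (Verdant)
Every bidder forfeits their bid regardless of winning.
Revenue = 996 + 975 + 986 + 952 = $3,909.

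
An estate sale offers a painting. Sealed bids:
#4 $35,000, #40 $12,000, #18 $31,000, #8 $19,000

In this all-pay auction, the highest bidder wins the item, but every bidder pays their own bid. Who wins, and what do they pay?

#4 pays $35,000

Rule: the highest bidder wins the item, but every bidder pays their own bid.
Bids ranked: 35,000 (#4) > 31,000 (#18) > 19,000 (#8) > 12,000 (#40)
#4 is highest and takes the item; every bidder forfeits their bid.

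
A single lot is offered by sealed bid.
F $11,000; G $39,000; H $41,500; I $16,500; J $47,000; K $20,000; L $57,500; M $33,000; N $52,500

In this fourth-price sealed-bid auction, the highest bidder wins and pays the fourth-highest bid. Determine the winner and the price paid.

Fourth-price sealed-bid auction: the highest bidder wins and pays the fourth-highest bid.
Sorting bids: 57,500 (L) > 52,500 (N) > 47,000 (J) > 41,500 (H) > 39,000 (G) > 33,000 (M) > …
L wins; payment is bid #4 in the ranking = $41,500.

L pays $41,500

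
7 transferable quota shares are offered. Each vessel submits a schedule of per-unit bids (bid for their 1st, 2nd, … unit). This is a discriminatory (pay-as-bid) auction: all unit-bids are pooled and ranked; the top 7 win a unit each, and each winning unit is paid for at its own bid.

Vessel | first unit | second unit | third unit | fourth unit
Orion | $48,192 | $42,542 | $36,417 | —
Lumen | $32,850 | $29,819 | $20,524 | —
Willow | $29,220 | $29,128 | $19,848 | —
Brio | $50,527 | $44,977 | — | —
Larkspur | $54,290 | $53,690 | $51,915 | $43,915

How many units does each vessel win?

Merging the schedules and taking the best 7: 54,290 (Larkspur-1), 53,690 (Larkspur-2), 51,915 (Larkspur-3), 50,527 (Brio-1), 48,192 (Orion-1), 44,977 (Brio-2), 43,915 (Larkspur-4)
Next rejected bid: $42,542 (not a price — pay-as-bid).
Allocation: Brio 2, Larkspur 4, Orion 1.

Brio 2, Larkspur 4, Orion 1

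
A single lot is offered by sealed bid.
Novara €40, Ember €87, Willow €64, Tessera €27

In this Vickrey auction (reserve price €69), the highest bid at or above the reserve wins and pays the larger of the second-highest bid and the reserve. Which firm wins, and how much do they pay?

Ember pays €69

Bids in order: 87 (Ember) > 64 (Willow) > 40 (Novara) > 27 (Tessera)
Highest eligible bid: Ember at €87.
Second-highest bid €64 is below the reserve €69, so the reserve binds → payment €69.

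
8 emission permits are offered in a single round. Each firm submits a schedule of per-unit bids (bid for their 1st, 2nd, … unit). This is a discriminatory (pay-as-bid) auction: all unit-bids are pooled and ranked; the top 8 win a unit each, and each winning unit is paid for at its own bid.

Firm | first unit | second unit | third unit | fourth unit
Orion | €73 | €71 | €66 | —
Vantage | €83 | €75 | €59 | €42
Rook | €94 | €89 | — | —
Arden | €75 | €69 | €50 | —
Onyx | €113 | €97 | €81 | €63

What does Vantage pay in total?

Vantage pays €158

Pooled unit-bids ranked (top 8): 113 (Onyx-1), 97 (Onyx-2), 94 (Rook-1), 89 (Rook-2), 83 (Vantage-1), 81 (Onyx-3), 75 (Vantage-2), 75 (Arden-1)
Next rejected bid: €73 (not a price — pay-as-bid).
Vantage's winning unit-bids: 83 + 75 = €158.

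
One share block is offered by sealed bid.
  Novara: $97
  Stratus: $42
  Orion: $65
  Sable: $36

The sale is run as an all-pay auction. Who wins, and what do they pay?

Bids ranked: 97 (Novara) > 65 (Orion) > 42 (Stratus) > 36 (Sable)
Novara wins with the top bid; all bids are sunk regardless.

Novara pays $97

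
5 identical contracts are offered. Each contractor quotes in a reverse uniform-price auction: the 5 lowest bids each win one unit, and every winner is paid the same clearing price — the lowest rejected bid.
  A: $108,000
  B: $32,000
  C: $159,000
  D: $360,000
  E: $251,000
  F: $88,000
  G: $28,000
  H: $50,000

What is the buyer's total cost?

Total cost: $795,000

Sorting: 28,000 (G), 32,000 (B), 50,000 (H), 88,000 (F), 108,000 (A), 159,000 (C), 251,000 (E), …
The 5 lowest are G, B, H, F, A.
Lowest unsuccessful bid: $159,000 → clearing price.
Total cost = 5 × $159,000 = $795,000.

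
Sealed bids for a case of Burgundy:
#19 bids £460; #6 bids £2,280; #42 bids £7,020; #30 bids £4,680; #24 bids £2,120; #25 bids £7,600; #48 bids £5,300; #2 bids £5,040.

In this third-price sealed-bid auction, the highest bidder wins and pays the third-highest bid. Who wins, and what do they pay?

Bids ranked: 7,600 (#25) > 7,020 (#42) > 5,300 (#48) > 5,040 (#2) > 4,680 (#30) > 2,280 (#6) > …
#25 wins; payment is bid #3 in the ranking = £5,300.

#25 pays £5,300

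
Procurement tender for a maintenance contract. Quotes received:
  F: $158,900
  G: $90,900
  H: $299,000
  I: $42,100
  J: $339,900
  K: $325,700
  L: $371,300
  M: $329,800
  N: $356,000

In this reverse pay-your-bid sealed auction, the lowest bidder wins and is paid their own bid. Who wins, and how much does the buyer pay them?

Sorting bids: 42,100 (I) < 90,900 (G) < 158,900 (F) < 299,000 (H) < 325,700 (K) < 329,800 (M) < …
First-price: I is paid what they bid, $42,100.

I is paid $42,100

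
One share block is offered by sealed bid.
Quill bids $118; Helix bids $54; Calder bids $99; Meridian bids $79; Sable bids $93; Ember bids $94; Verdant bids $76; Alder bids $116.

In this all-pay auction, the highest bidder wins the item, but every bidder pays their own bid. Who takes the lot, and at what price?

Sorting bids: 118 (Quill) > 116 (Alder) > 99 (Calder) > 94 (Ember) > 93 (Sable) > 79 (Meridian) > …
Quill is highest and takes the item; every bidder forfeits their bid.

Quill pays $118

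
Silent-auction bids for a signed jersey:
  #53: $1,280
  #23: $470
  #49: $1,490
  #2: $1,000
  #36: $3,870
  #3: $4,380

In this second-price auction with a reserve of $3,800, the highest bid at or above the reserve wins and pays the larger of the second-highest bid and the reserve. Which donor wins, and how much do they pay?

#3 pays $3,870

Sorting bids: 4,380 (#3) > 3,870 (#36) > 1,490 (#49) > 1,280 (#53) > 1,000 (#2) > 470 (#23)
#3 has the top bid at or above the reserve ($4,380).
max(second-highest $3,870, reserve $3,800) = $3,870; the reserve does not bind.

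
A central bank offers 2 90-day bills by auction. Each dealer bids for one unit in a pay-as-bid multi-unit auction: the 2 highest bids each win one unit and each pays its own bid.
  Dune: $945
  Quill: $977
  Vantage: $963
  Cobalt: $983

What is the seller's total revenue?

Total revenue: $1,960

Bids ranked high→low: 983 (Cobalt), 977 (Quill), 963 (Vantage), 945 (Dune)
Top 2: Cobalt, Quill.
Total revenue = 983 + 977 = $1,960.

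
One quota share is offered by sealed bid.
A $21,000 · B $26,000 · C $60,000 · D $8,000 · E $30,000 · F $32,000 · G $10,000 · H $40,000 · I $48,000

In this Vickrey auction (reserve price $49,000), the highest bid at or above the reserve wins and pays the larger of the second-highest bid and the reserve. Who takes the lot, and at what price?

C pays $49,000

Vickrey auction (reserve price $49,000): the highest bid at or above the reserve wins and pays the larger of the second-highest bid and the reserve.
Bids ranked: 60,000 (C) > 48,000 (I) > 40,000 (H) > 32,000 (F) > 30,000 (E) > 26,000 (B) > …
Highest eligible bid: C at $60,000.
max(second-highest $48,000, reserve $49,000) = $49,000.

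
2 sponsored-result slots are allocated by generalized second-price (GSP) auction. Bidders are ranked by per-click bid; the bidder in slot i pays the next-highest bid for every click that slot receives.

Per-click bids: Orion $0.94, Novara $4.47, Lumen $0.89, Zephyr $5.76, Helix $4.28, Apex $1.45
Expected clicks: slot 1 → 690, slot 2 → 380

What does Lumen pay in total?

Sorting advertisers: $5.76 (Zephyr) > $4.47 (Novara) > $4.28 (Helix) > …
Lumen ranks below slot 2 → no slot, pays nothing.

Lumen pays $0.00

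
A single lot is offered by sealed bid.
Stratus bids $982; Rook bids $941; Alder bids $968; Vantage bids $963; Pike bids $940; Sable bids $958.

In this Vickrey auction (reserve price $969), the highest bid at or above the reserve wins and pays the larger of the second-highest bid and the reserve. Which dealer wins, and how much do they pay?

Rule: the highest bid at or above the reserve wins and pays the larger of the second-highest bid and the reserve.
Sorting bids: 982 (Stratus) > 968 (Alder) > 963 (Vantage) > 958 (Sable) > 941 (Rook) > 940 (Pike)
Highest eligible bid: Stratus at $982.
Second-highest bid $968 is below the reserve $969, so the reserve binds → payment $969.

Stratus pays $969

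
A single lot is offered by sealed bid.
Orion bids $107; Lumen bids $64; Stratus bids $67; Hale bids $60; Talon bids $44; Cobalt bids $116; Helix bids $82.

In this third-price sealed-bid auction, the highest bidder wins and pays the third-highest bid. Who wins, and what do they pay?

Third-price sealed-bid auction: the highest bidder wins and pays the third-highest bid.
Sorting bids: 116 (Cobalt) > 107 (Orion) > 82 (Helix) > 67 (Stratus) > 64 (Lumen) > 60 (Hale) > …
Cobalt is highest; pays the third-highest bid, $82.

Cobalt pays $82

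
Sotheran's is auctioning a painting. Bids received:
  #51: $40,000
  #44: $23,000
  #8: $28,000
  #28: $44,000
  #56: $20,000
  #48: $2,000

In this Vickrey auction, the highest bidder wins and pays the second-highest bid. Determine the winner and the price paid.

#28 pays $40,000

Sorting bids: 44,000 (#28) > 40,000 (#51) > 28,000 (#8) > 23,000 (#44) > 20,000 (#56) > 2,000 (#48)
Second-price: #28 pays #51's bid of $40,000.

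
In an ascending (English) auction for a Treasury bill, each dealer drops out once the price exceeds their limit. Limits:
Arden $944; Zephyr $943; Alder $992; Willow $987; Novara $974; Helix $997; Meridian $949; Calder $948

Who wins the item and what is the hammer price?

Rule: the price rises until one bidder remains; the winner pays the price at which the last rival dropped out.
Limits ranked: 997 (Helix) > 992 (Alder) > 987 (Willow) > 974 (Novara) > 949 (Meridian) > 948 (Calder) > …
Bidding ends when Alder exits at $992; Helix takes it.

Helix wins at $992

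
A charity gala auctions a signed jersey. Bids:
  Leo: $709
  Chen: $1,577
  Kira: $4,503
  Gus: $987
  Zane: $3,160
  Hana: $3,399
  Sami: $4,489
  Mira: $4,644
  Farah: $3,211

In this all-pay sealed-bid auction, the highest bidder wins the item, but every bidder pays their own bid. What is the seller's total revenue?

Total revenue: $26,679

Sorting bids: 4,644 (Mira) > 4,503 (Kira) > 4,489 (Sami) > 3,399 (Hana) > 3,211 (Farah) > 3,160 (Zane) > …
Every bidder forfeits their bid regardless of winning.
Revenue = 709 + 1,577 + 4,503 + 987 + 3,160 + 3,399 + 4,489 + 4,644 + 3,211 = $26,679.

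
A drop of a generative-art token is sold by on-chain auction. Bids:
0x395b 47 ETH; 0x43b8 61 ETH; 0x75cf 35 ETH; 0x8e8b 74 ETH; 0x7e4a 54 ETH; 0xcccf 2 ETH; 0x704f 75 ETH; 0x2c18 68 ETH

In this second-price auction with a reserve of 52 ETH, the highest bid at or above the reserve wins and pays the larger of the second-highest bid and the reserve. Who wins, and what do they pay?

0x704f pays 74 ETH

Second-price auction with a reserve of 52 ETH: the highest bid at or above the reserve wins and pays the larger of the second-highest bid and the reserve.
Bids ranked: 75 (0x704f) > 74 (0x8e8b) > 68 (0x2c18) > 61 (0x43b8) > 54 (0x7e4a) > 47 (0x395b) > …
0x704f has the top bid at or above the reserve (75 ETH).
Second-highest bid 74 ETH exceeds the reserve 52 ETH → payment 74 ETH.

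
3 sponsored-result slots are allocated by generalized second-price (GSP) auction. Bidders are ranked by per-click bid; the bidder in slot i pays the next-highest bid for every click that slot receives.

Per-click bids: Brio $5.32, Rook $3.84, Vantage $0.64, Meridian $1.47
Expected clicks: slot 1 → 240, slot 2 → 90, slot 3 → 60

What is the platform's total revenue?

Total revenue: $1092.30

Ranked by bid: $5.32 (Brio) > $3.84 (Rook) > $1.47 (Meridian) > $0.64 (Vantage)
Slot 1: Brio pays $3.84 × 240 = $921.60
Slot 2: Rook pays $1.47 × 90 = $132.30
Slot 3: Meridian pays $0.64 × 60 = $38.40
Total = $1092.30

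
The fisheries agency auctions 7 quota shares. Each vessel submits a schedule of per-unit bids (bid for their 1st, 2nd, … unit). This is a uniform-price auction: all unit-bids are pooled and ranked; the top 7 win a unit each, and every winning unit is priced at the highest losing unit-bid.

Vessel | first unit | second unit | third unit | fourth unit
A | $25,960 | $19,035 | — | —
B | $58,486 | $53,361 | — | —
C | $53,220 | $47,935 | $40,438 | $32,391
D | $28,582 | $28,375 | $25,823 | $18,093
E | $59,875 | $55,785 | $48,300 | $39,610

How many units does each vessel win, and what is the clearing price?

B 2, C 2, E 3; clearing price $40,438

Merging the schedules and taking the best 7: 59,875 (E-1), 58,486 (B-1), 55,785 (E-2), 53,361 (B-2), 53,220 (C-1), 48,300 (E-3), 47,935 (C-2)
The (k+1)-th unit-bid is $40,438.
Allocation: B 2, C 2, E 3.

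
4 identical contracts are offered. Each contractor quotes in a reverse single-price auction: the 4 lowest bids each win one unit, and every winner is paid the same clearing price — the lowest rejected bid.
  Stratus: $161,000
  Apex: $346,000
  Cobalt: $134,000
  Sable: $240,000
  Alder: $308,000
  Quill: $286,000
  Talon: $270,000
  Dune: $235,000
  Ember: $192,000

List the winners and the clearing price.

Cobalt, Stratus, Ember, Dune; each is paid $240,000

Bids ranked low→high: 134,000 (Cobalt), 161,000 (Stratus), 192,000 (Ember), 235,000 (Dune), 240,000 (Sable), 270,000 (Talon), …
Winners (4 units): Cobalt, Stratus, Ember, Dune.
First losing bid is Sable's $240,000, which sets the uniform price.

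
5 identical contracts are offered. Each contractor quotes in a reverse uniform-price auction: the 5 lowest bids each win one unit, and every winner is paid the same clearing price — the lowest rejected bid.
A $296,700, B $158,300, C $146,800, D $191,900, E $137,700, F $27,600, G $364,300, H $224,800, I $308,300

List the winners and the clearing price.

Ordering the bids: 27,600 (F), 137,700 (E), 146,800 (C), 158,300 (B), 191,900 (D), 224,800 (H), 296,700 (A), …
The 5 lowest are F, E, C, B, D.
Clearing price = lowest rejected bid = $224,800.

F, E, C, B, D; each is paid $224,800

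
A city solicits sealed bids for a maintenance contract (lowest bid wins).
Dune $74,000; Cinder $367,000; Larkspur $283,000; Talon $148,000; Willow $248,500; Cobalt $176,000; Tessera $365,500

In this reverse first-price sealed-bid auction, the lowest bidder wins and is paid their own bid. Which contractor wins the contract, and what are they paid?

Dune is paid $74,000

Sorting bids: 74,000 (Dune) < 148,000 (Talon) < 176,000 (Cobalt) < 248,500 (Willow) < 283,000 (Larkspur) < 365,500 (Tessera) < …
First-price: Dune is paid what they bid, $74,000.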